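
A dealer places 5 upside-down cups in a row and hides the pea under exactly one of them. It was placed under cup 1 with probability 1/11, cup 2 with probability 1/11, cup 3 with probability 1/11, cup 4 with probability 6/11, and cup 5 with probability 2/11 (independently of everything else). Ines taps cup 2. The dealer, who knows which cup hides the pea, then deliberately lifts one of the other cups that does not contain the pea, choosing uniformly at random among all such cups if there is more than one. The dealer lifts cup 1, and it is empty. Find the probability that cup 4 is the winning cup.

8/13

Apply Bayes' rule, conditioning on where the pea actually is.
If it is under cup 1 (prior 1/11): the dealer opened cup 1, so this case is ruled out; weight (1/11)·0 = 0.
If it is under cup 2 (prior 1/11): the dealer has 4 equally likely choices, so probability 1/4; weight (1/11)·(1/4) = 1/44.
If it is under cup 3 (prior 1/11): the dealer has 3 equally likely choices, so probability 1/3; weight (1/11)·(1/3) = 1/33.
If it is under cup 4 (prior 6/11): the dealer has 3 equally likely choices, so probability 1/3; weight (6/11)·(1/3) = 2/11.
If it is under cup 5 (prior 2/11): the dealer has 3 equally likely choices, so probability 1/3; weight (2/11)·(1/3) = 2/33.
The weights sum to 13/44.
So P(the pea under cup 4 | the dealer opened cup 1) = (2/11) / (13/44) = 8/13.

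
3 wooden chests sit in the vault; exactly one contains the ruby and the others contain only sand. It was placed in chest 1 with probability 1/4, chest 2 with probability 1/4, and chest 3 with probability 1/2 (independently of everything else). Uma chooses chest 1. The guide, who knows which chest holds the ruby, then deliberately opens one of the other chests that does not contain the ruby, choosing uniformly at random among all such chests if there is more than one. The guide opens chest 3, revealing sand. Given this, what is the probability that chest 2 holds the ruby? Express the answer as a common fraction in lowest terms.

Consider each possible location of the ruby in turn.
If it is in chest 1 (prior 1/4): the guide has 2 equally likely choices, so probability 1/2; weight (1/4)·(1/2) = 1/8.
If it is in chest 2 (prior 1/4): the guide has no choice, probability 1; weight (1/4)·1 = 1/4.
If it is in chest 3 (prior 1/2): the guide opened chest 3, so this case is ruled out; weight (1/2)·0 = 0.
The weights sum to 3/8.
So P(the ruby in chest 2 | the guide opened chest 3) = (1/4) / (3/8) = 2/3.

2/3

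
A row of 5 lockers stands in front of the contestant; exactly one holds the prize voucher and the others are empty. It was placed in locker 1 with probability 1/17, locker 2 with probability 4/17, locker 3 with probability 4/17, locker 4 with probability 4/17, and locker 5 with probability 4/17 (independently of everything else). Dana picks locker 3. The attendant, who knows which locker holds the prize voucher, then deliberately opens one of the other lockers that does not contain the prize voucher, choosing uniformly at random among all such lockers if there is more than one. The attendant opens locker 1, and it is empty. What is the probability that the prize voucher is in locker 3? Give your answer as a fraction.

Consider each possible location of the prize voucher in turn.
If it is in locker 1 (prior 1/17): the attendant opened locker 1, so this case is ruled out; weight (1/17)·0 = 0.
If it is in any of lockers 2, 4, and 5 (prior 4/17 each): the attendant has 3 equally likely choices, so probability 1/3; weight (4/17)·(1/3) = 4/51 each.
If it is in locker 3 (prior 4/17): the attendant has 4 equally likely choices, so probability 1/4; weight (4/17)·(1/4) = 1/17.
The weights sum to 5/17.
So P(the prize voucher in locker 3 | the attendant opened locker 1) = (1/17) / (5/17) = 1/5.

1/5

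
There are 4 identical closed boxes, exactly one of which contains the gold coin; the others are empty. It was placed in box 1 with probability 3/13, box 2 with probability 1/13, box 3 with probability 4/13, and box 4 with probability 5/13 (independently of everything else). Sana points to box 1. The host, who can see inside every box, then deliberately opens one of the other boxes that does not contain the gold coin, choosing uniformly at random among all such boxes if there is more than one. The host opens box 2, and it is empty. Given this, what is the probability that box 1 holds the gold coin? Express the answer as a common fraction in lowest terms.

Apply Bayes' rule, conditioning on where the gold coin actually is.
If it is in box 1 (prior 3/13): the host has 3 equally likely choices, so probability 1/3; weight (3/13)·(1/3) = 1/13.
If it is in box 2 (prior 1/13): the host opened box 2, so this case is ruled out; weight (1/13)·0 = 0.
If it is in box 3 (prior 4/13): the host has 2 equally likely choices, so probability 1/2; weight (4/13)·(1/2) = 2/13.
If it is in box 4 (prior 5/13): the host has 2 equally likely choices, so probability 1/2; weight (5/13)·(1/2) = 5/26.
The weights sum to 11/26.
So P(the gold coin in box 1 | the host opened box 2) = (1/13) / (11/26) = 2/11.

2/11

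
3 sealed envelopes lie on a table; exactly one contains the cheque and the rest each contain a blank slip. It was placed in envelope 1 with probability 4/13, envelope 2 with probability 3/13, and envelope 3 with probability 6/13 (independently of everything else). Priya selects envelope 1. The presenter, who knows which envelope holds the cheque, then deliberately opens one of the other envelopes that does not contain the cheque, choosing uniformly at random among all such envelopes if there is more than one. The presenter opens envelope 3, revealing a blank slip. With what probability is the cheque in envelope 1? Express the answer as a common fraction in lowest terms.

2/5

Apply Bayes' rule, conditioning on where the cheque actually is.
If it is in envelope 1 (prior 4/13): the presenter has 2 equally likely choices, so probability 1/2; weight (4/13)·(1/2) = 2/13.
If it is in envelope 2 (prior 3/13): the presenter has no choice, probability 1; weight (3/13)·1 = 3/13.
If it is in envelope 3 (prior 6/13): the presenter opened envelope 3, so this case is ruled out; weight (6/13)·0 = 0.
The weights sum to 5/13.
So P(the cheque in envelope 1 | the presenter opened envelope 3) = (2/13) / (5/13) = 2/5.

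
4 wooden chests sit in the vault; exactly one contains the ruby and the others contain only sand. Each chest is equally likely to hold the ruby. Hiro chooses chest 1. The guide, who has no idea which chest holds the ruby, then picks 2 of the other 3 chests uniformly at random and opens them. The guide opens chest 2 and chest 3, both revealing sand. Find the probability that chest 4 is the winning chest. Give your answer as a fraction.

1/2

Consider each possible location of the ruby in turn.
If it is in either of chests 1 and 4 (prior 1/4 each): the guide picks exactly this set with probability 1/3 regardless, and none is the prize; weight (1/4)·(1/3) = 1/12 each.
If it is in either of chests 2 and 3 (prior 1/4 each): that chest was opened and seen not to hold the prize — ruled out; weight (1/4)·0 = 0 each.
The weights sum to 1/6.
So P(the ruby in chest 4 | the guide opened chest 2 and chest 3) = (1/12) / (1/6) = 1/2.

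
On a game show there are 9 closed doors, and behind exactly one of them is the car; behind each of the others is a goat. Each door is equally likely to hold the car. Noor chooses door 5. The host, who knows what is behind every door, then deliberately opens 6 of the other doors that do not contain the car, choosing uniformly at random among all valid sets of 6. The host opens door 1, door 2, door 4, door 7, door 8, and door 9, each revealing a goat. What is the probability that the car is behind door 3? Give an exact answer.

4/9

Condition on the true location of the car.
If it is behind any of doors 1, 2, 4, 7, 8, and 9 (prior 1/9 each): that door was opened and seen not to hold the prize — ruled out; weight (1/9)·0 = 0 each.
If it is behind either of doors 3 and 6 (prior 1/9 each): the host has 7 equally likely choices, so probability 1/7; weight (1/9)·(1/7) = 1/63 each.
If it is behind door 5 (prior 1/9): the host has 28 equally likely choices, so probability 1/28; weight (1/9)·(1/28) = 1/252.
The weights sum to 1/28.
So P(the car behind door 3 | the host opened door 1, door 2, door 4, door 7, door 8, and door 9) = (1/63) / (1/28) = 4/9.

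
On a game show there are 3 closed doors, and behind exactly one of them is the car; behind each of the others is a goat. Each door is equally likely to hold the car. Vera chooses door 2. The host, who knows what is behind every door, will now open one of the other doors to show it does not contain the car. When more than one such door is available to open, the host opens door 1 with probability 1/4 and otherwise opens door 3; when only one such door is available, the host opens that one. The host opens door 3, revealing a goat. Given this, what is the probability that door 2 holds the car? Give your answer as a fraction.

Consider each possible location of the car in turn.
If it is behind door 1 (prior 1/3): only door 3 is available, probability 1; weight (1/3)·1 = 1/3.
If it is behind door 2 (prior 1/3): door 1 is available but not opened, probability 3/4; weight (1/3)·(3/4) = 1/4.
If it is behind door 3 (prior 1/3): the host opened door 3, so this case is ruled out; weight (1/3)·0 = 0.
The weights sum to 7/12.
So P(the car behind door 2 | the host opened door 3) = (1/4) / (7/12) = 3/7.

3/7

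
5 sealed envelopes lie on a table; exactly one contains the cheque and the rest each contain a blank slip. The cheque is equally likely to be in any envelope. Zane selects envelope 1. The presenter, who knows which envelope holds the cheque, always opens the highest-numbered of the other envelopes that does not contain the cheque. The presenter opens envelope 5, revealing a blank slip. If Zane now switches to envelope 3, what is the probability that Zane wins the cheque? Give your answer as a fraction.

Consider each possible location of the cheque in turn.
If it is in any of envelopes 1, 2, 3, and 4 (prior 1/5 each): envelope 5 is the highest-numbered option available, probability 1; weight (1/5)·1 = 1/5 each.
If it is in envelope 5 (prior 1/5): the presenter opened envelope 5, so this case is ruled out; weight (1/5)·0 = 0.
The weights sum to 4/5.
So P(the cheque in envelope 3 | the presenter opened envelope 5) = (1/5) / (4/5) = 1/4.

1/4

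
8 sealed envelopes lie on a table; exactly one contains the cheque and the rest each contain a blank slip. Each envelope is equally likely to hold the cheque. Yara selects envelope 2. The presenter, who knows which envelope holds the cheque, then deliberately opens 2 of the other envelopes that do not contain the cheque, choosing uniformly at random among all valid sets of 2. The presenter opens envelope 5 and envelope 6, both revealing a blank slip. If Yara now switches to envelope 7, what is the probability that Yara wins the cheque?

Condition on the true location of the cheque.
If it is in any of envelopes 1, 3, 4, 7, and 8 (prior 1/8 each): the presenter has 15 equally likely choices, so probability 1/15; weight (1/8)·(1/15) = 1/120 each.
If it is in envelope 2 (prior 1/8): the presenter has 21 equally likely choices, so probability 1/21; weight (1/8)·(1/21) = 1/168.
If it is in either of envelopes 5 and 6 (prior 1/8 each): that envelope was opened and seen not to hold the prize — ruled out; weight (1/8)·0 = 0 each.
The weights sum to 1/21.
So P(the cheque in envelope 7 | the presenter opened envelope 5 and envelope 6) = (1/120) / (1/21) = 7/40.

7/40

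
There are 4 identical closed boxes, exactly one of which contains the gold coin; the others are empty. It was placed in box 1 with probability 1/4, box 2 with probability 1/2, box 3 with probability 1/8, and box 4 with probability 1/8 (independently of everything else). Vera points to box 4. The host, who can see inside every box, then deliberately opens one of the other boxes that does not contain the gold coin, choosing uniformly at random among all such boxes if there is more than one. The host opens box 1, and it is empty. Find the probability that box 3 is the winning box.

3/17

Apply Bayes' rule, conditioning on where the gold coin actually is.
If it is in box 1 (prior 1/4): the host opened box 1, so this case is ruled out; weight (1/4)·0 = 0.
If it is in box 2 (prior 1/2): the host has 2 equally likely choices, so probability 1/2; weight (1/2)·(1/2) = 1/4.
If it is in box 3 (prior 1/8): the host has 2 equally likely choices, so probability 1/2; weight (1/8)·(1/2) = 1/16.
If it is in box 4 (prior 1/8): the host has 3 equally likely choices, so probability 1/3; weight (1/8)·(1/3) = 1/24.
The weights sum to 17/48.
So P(the gold coin in box 3 | the host opened box 1) = (1/16) / (17/48) = 3/17.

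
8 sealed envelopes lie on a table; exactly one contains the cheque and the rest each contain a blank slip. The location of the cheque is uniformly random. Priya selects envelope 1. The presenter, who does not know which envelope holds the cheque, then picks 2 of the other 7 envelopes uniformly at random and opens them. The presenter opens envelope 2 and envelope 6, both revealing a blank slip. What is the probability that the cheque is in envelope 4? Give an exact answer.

Condition on the true location of the cheque.
If it is in any of envelopes 1, 3, 4, 5, 7, and 8 (prior 1/8 each): the presenter picks exactly this set with probability 1/21 regardless, and none is the prize; weight (1/8)·(1/21) = 1/168 each.
If it is in either of envelopes 2 and 6 (prior 1/8 each): that envelope was opened and seen not to hold the prize — ruled out; weight (1/8)·0 = 0 each.
The weights sum to 1/28.
So P(the cheque in envelope 4 | the presenter opened envelope 2 and envelope 6) = (1/168) / (1/28) = 1/6.

1/6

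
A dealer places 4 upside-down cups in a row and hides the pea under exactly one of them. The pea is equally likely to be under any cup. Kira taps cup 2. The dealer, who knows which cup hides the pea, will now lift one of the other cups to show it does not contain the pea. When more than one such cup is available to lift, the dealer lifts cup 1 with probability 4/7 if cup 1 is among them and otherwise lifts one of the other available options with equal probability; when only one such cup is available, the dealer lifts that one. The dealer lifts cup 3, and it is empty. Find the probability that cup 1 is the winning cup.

Condition on the true location of the pea.
If it is under cup 1 (prior 1/4): cup 1 holds the prize so is unavailable; the dealer chooses uniformly among the 2 others, probability 1/2; weight (1/4)·(1/2) = 1/8.
If it is under cup 2 (prior 1/4): cup 1 is available but not opened; cup 3 gets probability (1 − 4/7)/2 = 3/14; weight (1/4)·(3/14) = 3/56.
If it is under cup 3 (prior 1/4): the dealer opened cup 3, so this case is ruled out; weight (1/4)·0 = 0.
If it is under cup 4 (prior 1/4): cup 1 is available but not opened, probability 3/7; weight (1/4)·(3/7) = 3/28.
The weights sum to 2/7.
So P(the pea under cup 1 | the dealer opened cup 3) = (1/8) / (2/7) = 7/16.

7/16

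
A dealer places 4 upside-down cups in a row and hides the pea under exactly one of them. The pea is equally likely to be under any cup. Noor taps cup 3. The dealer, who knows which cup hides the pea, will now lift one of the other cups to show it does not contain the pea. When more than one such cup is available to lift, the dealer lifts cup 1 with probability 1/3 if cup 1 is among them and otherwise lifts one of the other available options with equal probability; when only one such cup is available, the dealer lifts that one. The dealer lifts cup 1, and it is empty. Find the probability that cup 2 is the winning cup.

1/3

Consider each possible location of the pea in turn.
If it is under cup 1 (prior 1/4): the dealer opened cup 1, so this case is ruled out; weight (1/4)·0 = 0.
If it is under any of cups 2, 3, and 4 (prior 1/4 each): cup 1 is available, opened with probability 1/3; weight (1/4)·(1/3) = 1/12 each.
The weights sum to 1/4.
So P(the pea under cup 2 | the dealer opened cup 1) = (1/12) / (1/4) = 1/3.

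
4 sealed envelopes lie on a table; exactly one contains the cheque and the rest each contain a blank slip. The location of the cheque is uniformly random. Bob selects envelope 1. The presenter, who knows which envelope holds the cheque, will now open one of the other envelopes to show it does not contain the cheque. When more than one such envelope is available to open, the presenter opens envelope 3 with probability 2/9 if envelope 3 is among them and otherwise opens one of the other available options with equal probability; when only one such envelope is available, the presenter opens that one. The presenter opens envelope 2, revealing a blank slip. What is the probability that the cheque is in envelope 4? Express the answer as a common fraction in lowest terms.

Condition on the true location of the cheque.
If it is in envelope 1 (prior 1/4): envelope 3 is available but not opened; envelope 2 gets probability (1 − 2/9)/2 = 7/18; weight (1/4)·(7/18) = 7/72.
If it is in envelope 2 (prior 1/4): the presenter opened envelope 2, so this case is ruled out; weight (1/4)·0 = 0.
If it is in envelope 3 (prior 1/4): envelope 3 holds the prize so is unavailable; the presenter chooses uniformly among the 2 others, probability 1/2; weight (1/4)·(1/2) = 1/8.
If it is in envelope 4 (prior 1/4): envelope 3 is available but not opened, probability 7/9; weight (1/4)·(7/9) = 7/36.
The weights sum to 5/12.
So P(the cheque in envelope 4 | the presenter opened envelope 2) = (7/36) / (5/12) = 7/15.

7/15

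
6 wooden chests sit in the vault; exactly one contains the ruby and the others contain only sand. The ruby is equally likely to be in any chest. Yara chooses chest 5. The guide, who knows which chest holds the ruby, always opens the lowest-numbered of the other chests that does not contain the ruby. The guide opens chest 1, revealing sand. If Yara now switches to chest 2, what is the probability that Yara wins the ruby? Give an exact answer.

1/5

Consider each possible location of the ruby in turn.
If it is in chest 1 (prior 1/6): the guide opened chest 1, so this case is ruled out; weight (1/6)·0 = 0.
If it is in any of chests 2, 3, 4, 5, and 6 (prior 1/6 each): chest 1 is the lowest-numbered option available, probability 1; weight (1/6)·1 = 1/6 each.
The weights sum to 5/6.
So P(the ruby in chest 2 | the guide opened chest 1) = (1/6) / (5/6) = 1/5.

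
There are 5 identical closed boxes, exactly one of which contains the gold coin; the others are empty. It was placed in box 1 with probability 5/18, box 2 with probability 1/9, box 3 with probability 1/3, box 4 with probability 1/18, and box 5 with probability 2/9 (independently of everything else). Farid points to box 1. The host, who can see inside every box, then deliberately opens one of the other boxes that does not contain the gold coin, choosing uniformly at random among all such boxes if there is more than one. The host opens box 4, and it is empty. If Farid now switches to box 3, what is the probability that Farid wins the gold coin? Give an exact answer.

Consider each possible location of the gold coin in turn.
If it is in box 1 (prior 5/18): the host has 4 equally likely choices, so probability 1/4; weight (5/18)·(1/4) = 5/72.
If it is in box 2 (prior 1/9): the host has 3 equally likely choices, so probability 1/3; weight (1/9)·(1/3) = 1/27.
If it is in box 3 (prior 1/3): the host has 3 equally likely choices, so probability 1/3; weight (1/3)·(1/3) = 1/9.
If it is in box 4 (prior 1/18): the host opened box 4, so this case is ruled out; weight (1/18)·0 = 0.
If it is in box 5 (prior 2/9): the host has 3 equally likely choices, so probability 1/3; weight (2/9)·(1/3) = 2/27.
The weights sum to 7/24.
So P(the gold coin in box 3 | the host opened box 4) = (1/9) / (7/24) = 8/21.

8/21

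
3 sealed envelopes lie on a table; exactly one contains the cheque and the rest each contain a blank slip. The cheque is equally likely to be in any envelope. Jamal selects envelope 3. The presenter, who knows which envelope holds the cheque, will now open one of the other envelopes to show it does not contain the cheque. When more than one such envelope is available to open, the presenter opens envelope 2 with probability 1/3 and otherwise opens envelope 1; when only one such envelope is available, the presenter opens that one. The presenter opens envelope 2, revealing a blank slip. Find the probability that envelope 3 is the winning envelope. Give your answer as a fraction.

Consider each possible location of the cheque in turn.
If it is in envelope 1 (prior 1/3): only envelope 2 is available, probability 1; weight (1/3)·1 = 1/3.
If it is in envelope 2 (prior 1/3): the presenter opened envelope 2, so this case is ruled out; weight (1/3)·0 = 0.
If it is in envelope 3 (prior 1/3): envelope 2 is available, opened with probability 1/3; weight (1/3)·(1/3) = 1/9.
The weights sum to 4/9.
So P(the cheque in envelope 3 | the presenter opened envelope 2) = (1/9) / (4/9) = 1/4.

1/4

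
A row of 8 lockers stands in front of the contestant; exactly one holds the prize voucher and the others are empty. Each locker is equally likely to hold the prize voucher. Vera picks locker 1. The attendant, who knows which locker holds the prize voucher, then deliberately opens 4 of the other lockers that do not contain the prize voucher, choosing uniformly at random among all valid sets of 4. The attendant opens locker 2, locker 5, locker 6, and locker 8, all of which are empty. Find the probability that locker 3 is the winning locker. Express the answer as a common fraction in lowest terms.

7/24

Apply Bayes' rule, conditioning on where the prize voucher actually is.
If it is in locker 1 (prior 1/8): the attendant has 35 equally likely choices, so probability 1/35; weight (1/8)·(1/35) = 1/280.
If it is in any of lockers 2, 5, 6, and 8 (prior 1/8 each): that locker was opened and seen not to hold the prize — ruled out; weight (1/8)·0 = 0 each.
If it is in any of lockers 3, 4, and 7 (prior 1/8 each): the attendant has 15 equally likely choices, so probability 1/15; weight (1/8)·(1/15) = 1/120 each.
The weights sum to 1/35.
So P(the prize voucher in locker 3 | the attendant opened locker 2, locker 5, locker 6, and locker 8) = (1/120) / (1/35) = 7/24.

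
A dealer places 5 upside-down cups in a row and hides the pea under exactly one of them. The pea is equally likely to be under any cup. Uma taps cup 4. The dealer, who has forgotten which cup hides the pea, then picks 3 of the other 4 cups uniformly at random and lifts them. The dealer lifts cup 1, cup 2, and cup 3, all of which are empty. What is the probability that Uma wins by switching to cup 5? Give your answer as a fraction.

1/2

Consider each possible location of the pea in turn.
If it is under any of cups 1, 2, and 3 (prior 1/5 each): that cup was opened and seen not to hold the prize — ruled out; weight (1/5)·0 = 0 each.
If it is under either of cups 4 and 5 (prior 1/5 each): the dealer picks exactly this set with probability 1/4 regardless, and none is the prize; weight (1/5)·(1/4) = 1/20 each.
The weights sum to 1/10.
So P(the pea under cup 5 | the dealer opened cup 1, cup 2, and cup 3) = (1/20) / (1/10) = 1/2.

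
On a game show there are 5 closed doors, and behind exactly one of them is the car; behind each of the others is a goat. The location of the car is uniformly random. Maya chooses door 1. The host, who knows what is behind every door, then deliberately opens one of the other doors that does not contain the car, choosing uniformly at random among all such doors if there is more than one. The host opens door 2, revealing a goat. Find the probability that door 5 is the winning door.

Condition on the true location of the car.
If it is behind door 1 (prior 1/5): the host has 4 equally likely choices, so probability 1/4; weight (1/5)·(1/4) = 1/20.
If it is behind door 2 (prior 1/5): the host opened door 2, so this case is ruled out; weight (1/5)·0 = 0.
If it is behind any of doors 3, 4, and 5 (prior 1/5 each): the host has 3 equally likely choices, so probability 1/3; weight (1/5)·(1/3) = 1/15 each.
The weights sum to 1/4.
So P(the car behind door 5 | the host opened door 2) = (1/15) / (1/4) = 4/15.

4/15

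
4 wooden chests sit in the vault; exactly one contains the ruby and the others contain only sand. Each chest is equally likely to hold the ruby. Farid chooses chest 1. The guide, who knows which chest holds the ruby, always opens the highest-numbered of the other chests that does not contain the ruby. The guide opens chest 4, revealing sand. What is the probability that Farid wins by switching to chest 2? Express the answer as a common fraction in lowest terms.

1/3

Consider each possible location of the ruby in turn.
If it is in any of chests 1, 2, and 3 (prior 1/4 each): chest 4 is the highest-numbered option available, probability 1; weight (1/4)·1 = 1/4 each.
If it is in chest 4 (prior 1/4): the guide opened chest 4, so this case is ruled out; weight (1/4)·0 = 0.
The weights sum to 3/4.
So P(the ruby in chest 2 | the guide opened chest 4) = (1/4) / (3/4) = 1/3.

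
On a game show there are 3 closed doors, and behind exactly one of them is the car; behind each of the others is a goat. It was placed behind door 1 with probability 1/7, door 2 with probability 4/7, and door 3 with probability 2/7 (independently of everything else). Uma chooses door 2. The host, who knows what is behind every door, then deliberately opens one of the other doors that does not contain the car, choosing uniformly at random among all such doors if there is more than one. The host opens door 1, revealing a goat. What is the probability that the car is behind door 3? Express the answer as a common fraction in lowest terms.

Apply Bayes' rule, conditioning on where the car actually is.
If it is behind door 1 (prior 1/7): the host opened door 1, so this case is ruled out; weight (1/7)·0 = 0.
If it is behind door 2 (prior 4/7): the host has 2 equally likely choices, so probability 1/2; weight (4/7)·(1/2) = 2/7.
If it is behind door 3 (prior 2/7): the host has no choice, probability 1; weight (2/7)·1 = 2/7.
The weights sum to 4/7.
So P(the car behind door 3 | the host opened door 1) = (2/7) / (4/7) = 1/2.

1/2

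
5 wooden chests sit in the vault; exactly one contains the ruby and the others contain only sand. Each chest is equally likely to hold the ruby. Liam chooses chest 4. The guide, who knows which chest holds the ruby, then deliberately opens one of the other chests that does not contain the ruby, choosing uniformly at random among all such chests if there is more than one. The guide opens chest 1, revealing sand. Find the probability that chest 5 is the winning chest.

Condition on the true location of the ruby.
If it is in chest 1 (prior 1/5): the guide opened chest 1, so this case is ruled out; weight (1/5)·0 = 0.
If it is in any of chests 2, 3, and 5 (prior 1/5 each): the guide has 3 equally likely choices, so probability 1/3; weight (1/5)·(1/3) = 1/15 each.
If it is in chest 4 (prior 1/5): the guide has 4 equally likely choices, so probability 1/4; weight (1/5)·(1/4) = 1/20.
The weights sum to 1/4.
So P(the ruby in chest 5 | the guide opened chest 1) = (1/15) / (1/4) = 4/15.

4/15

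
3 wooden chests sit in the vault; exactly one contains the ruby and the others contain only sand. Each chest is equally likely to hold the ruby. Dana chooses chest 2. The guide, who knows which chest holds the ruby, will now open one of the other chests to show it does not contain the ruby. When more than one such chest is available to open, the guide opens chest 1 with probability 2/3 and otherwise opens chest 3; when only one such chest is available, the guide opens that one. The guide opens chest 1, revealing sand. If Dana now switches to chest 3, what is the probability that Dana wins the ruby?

3/5

Apply Bayes' rule, conditioning on where the ruby actually is.
If it is in chest 1 (prior 1/3): the guide opened chest 1, so this case is ruled out; weight (1/3)·0 = 0.
If it is in chest 2 (prior 1/3): chest 1 is available, opened with probability 2/3; weight (1/3)·(2/3) = 2/9.
If it is in chest 3 (prior 1/3): only chest 1 is available, probability 1; weight (1/3)·1 = 1/3.
The weights sum to 5/9.
So P(the ruby in chest 3 | the guide opened chest 1) = (1/3) / (5/9) = 3/5.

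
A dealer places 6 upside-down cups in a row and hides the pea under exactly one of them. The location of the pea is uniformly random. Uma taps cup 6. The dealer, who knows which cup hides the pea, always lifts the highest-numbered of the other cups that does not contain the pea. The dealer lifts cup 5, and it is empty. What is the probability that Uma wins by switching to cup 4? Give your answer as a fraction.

1/5

Apply Bayes' rule, conditioning on where the pea actually is.
If it is under any of cups 1, 2, 3, 4, and 6 (prior 1/6 each): cup 5 is the highest-numbered option available, probability 1; weight (1/6)·1 = 1/6 each.
If it is under cup 5 (prior 1/6): the dealer opened cup 5, so this case is ruled out; weight (1/6)·0 = 0.
The weights sum to 5/6.
So P(the pea under cup 4 | the dealer opened cup 5) = (1/6) / (5/6) = 1/5.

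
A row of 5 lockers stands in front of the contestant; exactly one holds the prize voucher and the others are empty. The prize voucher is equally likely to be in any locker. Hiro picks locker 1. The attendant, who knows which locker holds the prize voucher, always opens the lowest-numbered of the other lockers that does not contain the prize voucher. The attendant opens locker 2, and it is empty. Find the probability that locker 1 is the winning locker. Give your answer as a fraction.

1/4

Condition on the true location of the prize voucher.
If it is in any of lockers 1, 3, 4, and 5 (prior 1/5 each): locker 2 is the lowest-numbered option available, probability 1; weight (1/5)·1 = 1/5 each.
If it is in locker 2 (prior 1/5): the attendant opened locker 2, so this case is ruled out; weight (1/5)·0 = 0.
The weights sum to 4/5.
So P(the prize voucher in locker 1 | the attendant opened locker 2) = (1/5) / (4/5) = 1/4.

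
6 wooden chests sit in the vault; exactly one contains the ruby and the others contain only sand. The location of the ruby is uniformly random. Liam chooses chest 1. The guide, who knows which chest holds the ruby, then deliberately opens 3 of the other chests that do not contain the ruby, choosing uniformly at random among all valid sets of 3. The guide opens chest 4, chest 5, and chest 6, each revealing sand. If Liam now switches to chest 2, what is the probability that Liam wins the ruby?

5/12

Apply Bayes' rule, conditioning on where the ruby actually is.
If it is in chest 1 (prior 1/6): the guide has 10 equally likely choices, so probability 1/10; weight (1/6)·(1/10) = 1/60.
If it is in either of chests 2 and 3 (prior 1/6 each): the guide has 4 equally likely choices, so probability 1/4; weight (1/6)·(1/4) = 1/24 each.
If it is in any of chests 4, 5, and 6 (prior 1/6 each): that chest was opened and seen not to hold the prize — ruled out; weight (1/6)·0 = 0 each.
The weights sum to 1/10.
So P(the ruby in chest 2 | the guide opened chest 4, chest 5, and chest 6) = (1/24) / (1/10) = 5/12.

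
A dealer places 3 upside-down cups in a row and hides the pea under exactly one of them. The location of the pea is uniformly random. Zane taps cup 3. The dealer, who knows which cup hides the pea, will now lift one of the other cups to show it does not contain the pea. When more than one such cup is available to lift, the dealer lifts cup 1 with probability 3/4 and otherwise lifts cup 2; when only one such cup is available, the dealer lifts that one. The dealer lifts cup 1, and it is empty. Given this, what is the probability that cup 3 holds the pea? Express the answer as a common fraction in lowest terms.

3/7

Apply Bayes' rule, conditioning on where the pea actually is.
If it is under cup 1 (prior 1/3): the dealer opened cup 1, so this case is ruled out; weight (1/3)·0 = 0.
If it is under cup 2 (prior 1/3): only cup 1 is available, probability 1; weight (1/3)·1 = 1/3.
If it is under cup 3 (prior 1/3): cup 1 is available, opened with probability 3/4; weight (1/3)·(3/4) = 1/4.
The weights sum to 7/12.
So P(the pea under cup 3 | the dealer opened cup 1) = (1/4) / (7/12) = 3/7.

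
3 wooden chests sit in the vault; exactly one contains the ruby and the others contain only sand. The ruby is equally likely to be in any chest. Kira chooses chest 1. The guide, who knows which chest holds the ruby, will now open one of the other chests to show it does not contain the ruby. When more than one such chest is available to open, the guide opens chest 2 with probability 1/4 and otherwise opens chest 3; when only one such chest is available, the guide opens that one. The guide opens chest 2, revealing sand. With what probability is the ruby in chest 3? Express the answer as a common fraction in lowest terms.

Condition on the true location of the ruby.
If it is in chest 1 (prior 1/3): chest 2 is available, opened with probability 1/4; weight (1/3)·(1/4) = 1/12.
If it is in chest 2 (prior 1/3): the guide opened chest 2, so this case is ruled out; weight (1/3)·0 = 0.
If it is in chest 3 (prior 1/3): only chest 2 is available, probability 1; weight (1/3)·1 = 1/3.
The weights sum to 5/12.
So P(the ruby in chest 3 | the guide opened chest 2) = (1/3) / (5/12) = 4/5.

4/5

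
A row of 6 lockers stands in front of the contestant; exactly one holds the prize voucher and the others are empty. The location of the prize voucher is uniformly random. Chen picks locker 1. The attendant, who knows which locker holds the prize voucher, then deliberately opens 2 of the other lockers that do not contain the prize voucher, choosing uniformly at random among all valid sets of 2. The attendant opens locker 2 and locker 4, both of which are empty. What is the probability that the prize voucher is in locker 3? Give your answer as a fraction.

Apply Bayes' rule, conditioning on where the prize voucher actually is.
If it is in locker 1 (prior 1/6): the attendant has 10 equally likely choices, so probability 1/10; weight (1/6)·(1/10) = 1/60.
If it is in either of lockers 2 and 4 (prior 1/6 each): that locker was opened and seen not to hold the prize — ruled out; weight (1/6)·0 = 0 each.
If it is in any of lockers 3, 5, and 6 (prior 1/6 each): the attendant has 6 equally likely choices, so probability 1/6; weight (1/6)·(1/6) = 1/36 each.
The weights sum to 1/10.
So P(the prize voucher in locker 3 | the attendant opened locker 2 and locker 4) = (1/36) / (1/10) = 5/18.

5/18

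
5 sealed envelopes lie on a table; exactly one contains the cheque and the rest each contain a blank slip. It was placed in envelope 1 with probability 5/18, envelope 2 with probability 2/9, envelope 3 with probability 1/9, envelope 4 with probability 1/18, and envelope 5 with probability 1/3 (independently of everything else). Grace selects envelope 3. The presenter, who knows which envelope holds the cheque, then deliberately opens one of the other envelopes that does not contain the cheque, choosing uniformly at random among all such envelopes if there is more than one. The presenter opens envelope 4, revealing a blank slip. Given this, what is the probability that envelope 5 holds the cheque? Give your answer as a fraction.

Condition on the true location of the cheque.
If it is in envelope 1 (prior 5/18): the presenter has 3 equally likely choices, so probability 1/3; weight (5/18)·(1/3) = 5/54.
If it is in envelope 2 (prior 2/9): the presenter has 3 equally likely choices, so probability 1/3; weight (2/9)·(1/3) = 2/27.
If it is in envelope 3 (prior 1/9): the presenter has 4 equally likely choices, so probability 1/4; weight (1/9)·(1/4) = 1/36.
If it is in envelope 4 (prior 1/18): the presenter opened envelope 4, so this case is ruled out; weight (1/18)·0 = 0.
If it is in envelope 5 (prior 1/3): the presenter has 3 equally likely choices, so probability 1/3; weight (1/3)·(1/3) = 1/9.
The weights sum to 11/36.
So P(the cheque in envelope 5 | the presenter opened envelope 4) = (1/9) / (11/36) = 4/11.

4/11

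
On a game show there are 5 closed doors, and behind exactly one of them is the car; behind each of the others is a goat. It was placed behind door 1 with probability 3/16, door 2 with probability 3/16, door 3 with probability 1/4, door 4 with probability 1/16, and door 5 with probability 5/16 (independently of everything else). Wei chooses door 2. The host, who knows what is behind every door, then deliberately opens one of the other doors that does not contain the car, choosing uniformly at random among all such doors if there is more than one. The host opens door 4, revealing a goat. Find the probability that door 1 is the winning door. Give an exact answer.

4/19

Apply Bayes' rule, conditioning on where the car actually is.
If it is behind door 1 (prior 3/16): the host has 3 equally likely choices, so probability 1/3; weight (3/16)·(1/3) = 1/16.
If it is behind door 2 (prior 3/16): the host has 4 equally likely choices, so probability 1/4; weight (3/16)·(1/4) = 3/64.
If it is behind door 3 (prior 1/4): the host has 3 equally likely choices, so probability 1/3; weight (1/4)·(1/3) = 1/12.
If it is behind door 4 (prior 1/16): the host opened door 4, so this case is ruled out; weight (1/16)·0 = 0.
If it is behind door 5 (prior 5/16): the host has 3 equally likely choices, so probability 1/3; weight (5/16)·(1/3) = 5/48.
The weights sum to 19/64.
So P(the car behind door 1 | the host opened door 4) = (1/16) / (19/64) = 4/19.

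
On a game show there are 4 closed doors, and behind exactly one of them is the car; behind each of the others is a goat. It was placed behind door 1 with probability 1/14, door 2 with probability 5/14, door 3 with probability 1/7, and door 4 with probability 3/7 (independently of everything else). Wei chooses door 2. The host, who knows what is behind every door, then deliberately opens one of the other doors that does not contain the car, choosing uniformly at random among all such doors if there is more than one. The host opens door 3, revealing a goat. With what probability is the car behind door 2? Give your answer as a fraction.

Condition on the true location of the car.
If it is behind door 1 (prior 1/14): the host has 2 equally likely choices, so probability 1/2; weight (1/14)·(1/2) = 1/28.
If it is behind door 2 (prior 5/14): the host has 3 equally likely choices, so probability 1/3; weight (5/14)·(1/3) = 5/42.
If it is behind door 3 (prior 1/7): the host opened door 3, so this case is ruled out; weight (1/7)·0 = 0.
If it is behind door 4 (prior 3/7): the host has 2 equally likely choices, so probability 1/2; weight (3/7)·(1/2) = 3/14.
The weights sum to 31/84.
So P(the car behind door 2 | the host opened door 3) = (5/42) / (31/84) = 10/31.

10/31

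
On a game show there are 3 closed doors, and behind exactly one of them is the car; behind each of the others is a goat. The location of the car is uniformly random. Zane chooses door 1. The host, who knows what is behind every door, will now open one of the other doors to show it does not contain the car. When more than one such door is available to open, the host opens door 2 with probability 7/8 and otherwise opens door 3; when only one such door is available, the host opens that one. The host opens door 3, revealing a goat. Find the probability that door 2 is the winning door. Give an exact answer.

8/9

Condition on the true location of the car.
If it is behind door 1 (prior 1/3): door 2 is available but not opened, probability 1/8; weight (1/3)·(1/8) = 1/24.
If it is behind door 2 (prior 1/3): only door 3 is available, probability 1; weight (1/3)·1 = 1/3.
If it is behind door 3 (prior 1/3): the host opened door 3, so this case is ruled out; weight (1/3)·0 = 0.
The weights sum to 3/8.
So P(the car behind door 2 | the host opened door 3) = (1/3) / (3/8) = 8/9.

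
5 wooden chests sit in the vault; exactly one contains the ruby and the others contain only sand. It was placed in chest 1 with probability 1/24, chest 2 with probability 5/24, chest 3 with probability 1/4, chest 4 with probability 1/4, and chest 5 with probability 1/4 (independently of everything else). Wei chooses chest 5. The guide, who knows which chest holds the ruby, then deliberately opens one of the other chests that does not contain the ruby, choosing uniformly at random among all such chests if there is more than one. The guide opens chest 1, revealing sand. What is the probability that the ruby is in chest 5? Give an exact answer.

9/43

Apply Bayes' rule, conditioning on where the ruby actually is.
If it is in chest 1 (prior 1/24): the guide opened chest 1, so this case is ruled out; weight (1/24)·0 = 0.
If it is in chest 2 (prior 5/24): the guide has 3 equally likely choices, so probability 1/3; weight (5/24)·(1/3) = 5/72.
If it is in either of chests 3 and 4 (prior 1/4 each): the guide has 3 equally likely choices, so probability 1/3; weight (1/4)·(1/3) = 1/12 each.
If it is in chest 5 (prior 1/4): the guide has 4 equally likely choices, so probability 1/4; weight (1/4)·(1/4) = 1/16.
The weights sum to 43/144.
So P(the ruby in chest 5 | the guide opened chest 1) = (1/16) / (43/144) = 9/43.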